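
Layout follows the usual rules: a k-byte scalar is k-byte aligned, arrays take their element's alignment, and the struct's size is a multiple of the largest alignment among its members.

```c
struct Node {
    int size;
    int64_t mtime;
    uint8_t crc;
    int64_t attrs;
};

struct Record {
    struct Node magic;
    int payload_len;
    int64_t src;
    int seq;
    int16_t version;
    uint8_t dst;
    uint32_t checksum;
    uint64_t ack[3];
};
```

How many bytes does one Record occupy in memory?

Node: size at 0 (size 4, align 4) → ends 4; pad 4 to align 8 for mtime; mtime at 8 (size 8, align 8) → ends 16; crc at 16 (size 1, align 1) → ends 17; pad 7 to align 8 for attrs; attrs at 24 (size 8, align 8) → ends 32; total 32 bytes, alignment 8
magic at 0 (size 32, align 8) → ends 32
payload_len at 32 (size 4, align 4) → ends 36
pad 4 to align 8 for src
src at 40 (size 8, align 8) → ends 48
seq at 48 (size 4, align 4) → ends 52
version at 52 (size 2, align 2) → ends 54
dst at 54 (size 1, align 1) → ends 55
pad 1 to align 4 for checksum
checksum at 56 (size 4, align 4) → ends 60
pad 4 to align 8 for ack
ack at 64 (size 24, align 8) → ends 88
total 88 bytes, alignment 8

88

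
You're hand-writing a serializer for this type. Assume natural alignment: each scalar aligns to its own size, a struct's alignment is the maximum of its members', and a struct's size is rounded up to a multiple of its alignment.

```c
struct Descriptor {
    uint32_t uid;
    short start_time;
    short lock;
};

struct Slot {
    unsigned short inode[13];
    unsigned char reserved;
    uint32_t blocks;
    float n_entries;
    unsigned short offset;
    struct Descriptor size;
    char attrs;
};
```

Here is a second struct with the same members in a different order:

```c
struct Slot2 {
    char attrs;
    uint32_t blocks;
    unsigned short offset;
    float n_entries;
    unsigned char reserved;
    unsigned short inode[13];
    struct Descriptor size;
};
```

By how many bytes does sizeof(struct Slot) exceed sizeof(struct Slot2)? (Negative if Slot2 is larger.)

Descriptor: @0: uid [4B, align 4] → 4; @4: start_time [2B, align 2] → 6; @6: lock [2B, align 2] → 8; size 8, align 4
@0: inode [26B, align 2] → 26
@26: reserved [1B, align 1] → 27
+1 pad (align 4)
@28: blocks [4B, align 4] → 32
@32: n_entries [4B, align 4] → 36
@36: offset [2B, align 2] → 38
+2 pad (align 4)
@40: size [8B, align 4] → 48
@48: attrs [1B, align 1] → 49
+3 tail pad (align 4)
size 52, align 4
— Slot2 —
@0: attrs [1B, align 1] → 1
+3 pad (align 4)
@4: blocks [4B, align 4] → 8
@8: offset [2B, align 2] → 10
+2 pad (align 4)
@12: n_entries [4B, align 4] → 16
@16: reserved [1B, align 1] → 17
+1 pad (align 2)
@18: inode [26B, align 2] → 44
@44: size [8B, align 4] → 52
size 52, align 4
52 − 52 = 0

0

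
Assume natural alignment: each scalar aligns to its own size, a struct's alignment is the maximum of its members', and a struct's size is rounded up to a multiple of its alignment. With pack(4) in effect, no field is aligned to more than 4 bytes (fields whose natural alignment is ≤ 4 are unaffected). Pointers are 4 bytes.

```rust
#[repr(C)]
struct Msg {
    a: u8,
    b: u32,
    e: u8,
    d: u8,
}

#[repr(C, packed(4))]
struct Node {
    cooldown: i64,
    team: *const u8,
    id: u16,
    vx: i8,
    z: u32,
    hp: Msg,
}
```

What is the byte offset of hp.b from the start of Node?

Msg: a at 0 (size 1, align 1) → ends 1; pad 3 to align 4 for b; b at 4 (size 4, align 4) → ends 8; e at 8 (size 1, align 1) → ends 9; d at 9 (size 1, align 1) → ends 10; tail pad 2 to reach multiple of 4; total 12 bytes, alignment 4
cooldown at 0 (size 8, align 4) → ends 8
team at 8 (size 4, align 4) → ends 12
id at 12 (size 2, align 2) → ends 14
vx at 14 (size 1, align 1) → ends 15
pad 1 to align 4 for z
z at 16 (size 4, align 4) → ends 20
hp at 20 (size 12, align 4) → ends 32
within Msg: b at 4
20 + 4 = 24

24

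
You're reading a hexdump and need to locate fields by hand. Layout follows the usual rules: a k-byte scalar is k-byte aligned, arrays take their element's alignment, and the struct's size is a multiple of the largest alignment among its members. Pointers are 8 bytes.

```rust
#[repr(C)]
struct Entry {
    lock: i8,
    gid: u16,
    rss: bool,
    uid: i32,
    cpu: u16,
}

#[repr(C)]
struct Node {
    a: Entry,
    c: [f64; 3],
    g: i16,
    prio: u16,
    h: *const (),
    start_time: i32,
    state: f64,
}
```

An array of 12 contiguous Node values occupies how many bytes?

864

Entry: lock at 0 (size 1, align 1) → ends 1; pad 1 to align 2 for gid; gid at 2 (size 2, align 2) → ends 4; rss at 4 (size 1, align 1) → ends 5; pad 3 to align 4 for uid; uid at 8 (size 4, align 4) → ends 12; cpu at 12 (size 2, align 2) → ends 14; tail pad 2 to reach multiple of 4; total 16 bytes, alignment 4
a at 0 (size 16, align 4) → ends 16
c at 16 (size 24, align 8) → ends 40
g at 40 (size 2, align 2) → ends 42
prio at 42 (size 2, align 2) → ends 44
pad 4 to align 8 for h
h at 48 (size 8, align 8) → ends 56
start_time at 56 (size 4, align 4) → ends 60
pad 4 to align 8 for state
state at 64 (size 8, align 8) → ends 72
total 72 bytes, alignment 8
array of 12: 12 × 72 = 864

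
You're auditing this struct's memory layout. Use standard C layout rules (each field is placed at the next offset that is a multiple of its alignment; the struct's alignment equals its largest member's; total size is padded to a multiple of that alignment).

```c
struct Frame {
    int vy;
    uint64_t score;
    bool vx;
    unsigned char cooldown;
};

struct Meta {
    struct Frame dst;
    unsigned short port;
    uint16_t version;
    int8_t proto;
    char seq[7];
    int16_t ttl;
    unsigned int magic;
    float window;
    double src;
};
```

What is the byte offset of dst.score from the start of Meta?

Frame: vy at 0 (size 4, align 4) → ends 4; pad 4 to align 8 for score; score at 8 (size 8, align 8) → ends 16; vx at 16 (size 1, align 1) → ends 17; cooldown at 17 (size 1, align 1) → ends 18; tail pad 6 to reach multiple of 8; total 24 bytes, alignment 8
dst at 0 (size 24, align 8) → ends 24
within Frame: score at 8
0 + 8 = 8

8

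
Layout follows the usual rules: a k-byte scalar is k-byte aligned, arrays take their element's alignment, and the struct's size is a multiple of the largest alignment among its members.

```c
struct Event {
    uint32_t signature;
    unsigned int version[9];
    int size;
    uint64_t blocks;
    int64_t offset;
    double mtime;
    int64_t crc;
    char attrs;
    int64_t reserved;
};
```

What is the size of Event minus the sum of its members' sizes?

signature at 0 (size 4, align 4) → ends 4
version at 4 (size 36, align 4) → ends 40
size at 40 (size 4, align 4) → ends 44
pad 4 to align 8 for blocks
blocks at 48 (size 8, align 8) → ends 56
offset at 56 (size 8, align 8) → ends 64
mtime at 64 (size 8, align 8) → ends 72
crc at 72 (size 8, align 8) → ends 80
attrs at 80 (size 1, align 1) → ends 81
pad 7 to align 8 for reserved
reserved at 88 (size 8, align 8) → ends 96
total 96 bytes, alignment 8
data bytes 85, size 96 → padding 11

11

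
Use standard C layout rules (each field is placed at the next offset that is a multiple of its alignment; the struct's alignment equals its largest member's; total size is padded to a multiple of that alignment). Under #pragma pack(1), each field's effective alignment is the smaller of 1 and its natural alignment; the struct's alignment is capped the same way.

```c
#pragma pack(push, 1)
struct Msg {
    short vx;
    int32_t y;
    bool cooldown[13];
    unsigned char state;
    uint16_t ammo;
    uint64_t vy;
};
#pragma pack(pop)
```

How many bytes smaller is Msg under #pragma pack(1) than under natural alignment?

natural layout:
  @0: vx [2B, align 2] → 2
  +2 pad (align 4)
  @4: y [4B, align 4] → 8
  @8: cooldown [13B, align 1] → 21
  @21: state [1B, align 1] → 22
  @22: ammo [2B, align 2] → 24
  @24: vy [8B, align 8] → 32
  size 32, align 8
packed(1) layout:
  @0: vx [2B, align 1] → 2
  @2: y [4B, align 1] → 6
  @6: cooldown [13B, align 1] → 19
  @19: state [1B, align 1] → 20
  @20: ammo [2B, align 1] → 22
  @22: vy [8B, align 1] → 30
  size 30, align 1
32 − 30 = 2

2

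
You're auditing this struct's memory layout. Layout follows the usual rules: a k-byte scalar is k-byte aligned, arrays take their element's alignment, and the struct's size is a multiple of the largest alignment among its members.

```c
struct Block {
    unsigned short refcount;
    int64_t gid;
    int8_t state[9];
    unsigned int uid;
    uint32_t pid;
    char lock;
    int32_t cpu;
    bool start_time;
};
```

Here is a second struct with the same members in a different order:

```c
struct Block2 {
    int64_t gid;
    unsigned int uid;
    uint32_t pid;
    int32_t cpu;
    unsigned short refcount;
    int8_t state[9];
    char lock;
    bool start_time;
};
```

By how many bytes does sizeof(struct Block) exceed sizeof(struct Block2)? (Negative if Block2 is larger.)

0..2  refcount  (2B, 2-aligned)
2..8  -- padding (6B)
8..16  gid  (8B, 8-aligned)
16..25  state  (9B, 1-aligned)
25..28  -- padding (3B)
28..32  uid  (4B, 4-aligned)
32..36  pid  (4B, 4-aligned)
36..37  lock  (1B, 1-aligned)
37..40  -- padding (3B)
40..44  cpu  (4B, 4-aligned)
44..45  start_time  (1B, 1-aligned)
45..48  -- tail padding (3B)
sizeof = 48, alignof = 8
— Block2 —
0..8  gid  (8B, 8-aligned)
8..12  uid  (4B, 4-aligned)
12..16  pid  (4B, 4-aligned)
16..20  cpu  (4B, 4-aligned)
20..22  refcount  (2B, 2-aligned)
22..31  state  (9B, 1-aligned)
31..32  lock  (1B, 1-aligned)
32..33  start_time  (1B, 1-aligned)
33..40  -- tail padding (7B)
sizeof = 40, alignof = 8
48 − 40 = 8

8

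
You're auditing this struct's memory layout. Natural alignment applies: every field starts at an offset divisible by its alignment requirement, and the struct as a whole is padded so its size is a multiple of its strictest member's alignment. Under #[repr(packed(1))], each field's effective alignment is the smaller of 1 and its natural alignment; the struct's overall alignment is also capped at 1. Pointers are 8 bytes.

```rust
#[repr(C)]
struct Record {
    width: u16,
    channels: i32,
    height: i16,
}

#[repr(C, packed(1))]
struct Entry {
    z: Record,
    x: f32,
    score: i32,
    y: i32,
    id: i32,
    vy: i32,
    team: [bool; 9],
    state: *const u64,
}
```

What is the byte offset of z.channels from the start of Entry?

Record: width at 0 (size 2, align 2) → ends 2; pad 2 to align 4 for channels; channels at 4 (size 4, align 4) → ends 8; height at 8 (size 2, align 2) → ends 10; tail pad 2 to reach multiple of 4; total 12 bytes, alignment 4
z at 0 (size 12, align 1) → ends 12
within Record: channels at 4
0 + 4 = 4

4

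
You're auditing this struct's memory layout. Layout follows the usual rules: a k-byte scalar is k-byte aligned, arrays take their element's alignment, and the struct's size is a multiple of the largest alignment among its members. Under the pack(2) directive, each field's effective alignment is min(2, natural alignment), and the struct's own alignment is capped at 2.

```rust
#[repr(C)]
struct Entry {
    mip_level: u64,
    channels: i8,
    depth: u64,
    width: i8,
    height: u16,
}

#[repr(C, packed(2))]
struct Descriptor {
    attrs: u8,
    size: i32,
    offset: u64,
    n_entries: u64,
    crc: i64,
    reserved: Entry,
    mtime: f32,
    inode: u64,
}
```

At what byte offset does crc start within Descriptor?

22

Entry: 0..8  mip_level  (8B, 8-aligned); 8..9  channels  (1B, 1-aligned); 9..16  -- padding (7B); 16..24  depth  (8B, 8-aligned); 24..25  width  (1B, 1-aligned); 25..26  -- padding (1B); 26..28  height  (2B, 2-aligned); 28..32  -- tail padding (4B); sizeof = 32, alignof = 8
0..1  attrs  (1B, 1-aligned)
1..2  -- padding (1B)
2..6  size  (4B, 2-aligned)
6..14  offset  (8B, 2-aligned)
14..22  n_entries  (8B, 2-aligned)
22..30  crc  (8B, 2-aligned)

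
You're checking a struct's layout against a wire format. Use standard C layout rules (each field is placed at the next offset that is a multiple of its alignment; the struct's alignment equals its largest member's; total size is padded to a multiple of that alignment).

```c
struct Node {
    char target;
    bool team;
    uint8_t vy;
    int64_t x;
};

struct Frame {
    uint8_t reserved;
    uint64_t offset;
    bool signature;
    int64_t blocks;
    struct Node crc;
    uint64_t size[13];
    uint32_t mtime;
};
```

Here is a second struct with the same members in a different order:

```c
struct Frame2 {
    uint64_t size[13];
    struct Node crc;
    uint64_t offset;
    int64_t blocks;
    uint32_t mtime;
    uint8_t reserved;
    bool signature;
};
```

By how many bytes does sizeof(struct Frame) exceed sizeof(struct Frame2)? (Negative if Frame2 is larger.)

Node: 0..1  target  (1B, 1-aligned); 1..2  team  (1B, 1-aligned); 2..3  vy  (1B, 1-aligned); 3..8  -- padding (5B); 8..16  x  (8B, 8-aligned); sizeof = 16, alignof = 8
0..1  reserved  (1B, 1-aligned)
1..8  -- padding (7B)
8..16  offset  (8B, 8-aligned)
16..17  signature  (1B, 1-aligned)
17..24  -- padding (7B)
24..32  blocks  (8B, 8-aligned)
32..48  crc  (16B, 8-aligned)
48..152  size  (104B, 8-aligned)
152..156  mtime  (4B, 4-aligned)
156..160  -- tail padding (4B)
sizeof = 160, alignof = 8
— Frame2 —
0..104  size  (104B, 8-aligned)
104..120  crc  (16B, 8-aligned)
120..128  offset  (8B, 8-aligned)
128..136  blocks  (8B, 8-aligned)
136..140  mtime  (4B, 4-aligned)
140..141  reserved  (1B, 1-aligned)
141..142  signature  (1B, 1-aligned)
142..144  -- tail padding (2B)
sizeof = 144, alignof = 8
160 − 144 = 16

16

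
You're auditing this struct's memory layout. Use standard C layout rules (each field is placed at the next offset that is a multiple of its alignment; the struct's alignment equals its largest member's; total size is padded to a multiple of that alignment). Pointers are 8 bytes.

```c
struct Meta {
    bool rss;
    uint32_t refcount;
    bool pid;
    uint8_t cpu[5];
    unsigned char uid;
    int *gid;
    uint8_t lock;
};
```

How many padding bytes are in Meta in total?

@0: rss [1B, align 1] → 1
+3 pad (align 4)
@4: refcount [4B, align 4] → 8
@8: pid [1B, align 1] → 9
@9: cpu [5B, align 1] → 14
@14: uid [1B, align 1] → 15
+1 pad (align 8)
@16: gid [8B, align 8] → 24
@24: lock [1B, align 1] → 25
+7 tail pad (align 8)
size 32, align 8
data bytes 21, size 32 → padding 11

11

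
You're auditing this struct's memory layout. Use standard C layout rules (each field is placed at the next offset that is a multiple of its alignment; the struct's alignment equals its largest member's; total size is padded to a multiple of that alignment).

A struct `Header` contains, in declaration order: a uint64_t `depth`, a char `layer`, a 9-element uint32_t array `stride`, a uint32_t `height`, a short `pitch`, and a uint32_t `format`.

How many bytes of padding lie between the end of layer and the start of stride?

@0: depth [8B, align 8] → 8
@8: layer [1B, align 1] → 9
+3 pad (align 4)
@12: stride [36B, align 4] → 48

3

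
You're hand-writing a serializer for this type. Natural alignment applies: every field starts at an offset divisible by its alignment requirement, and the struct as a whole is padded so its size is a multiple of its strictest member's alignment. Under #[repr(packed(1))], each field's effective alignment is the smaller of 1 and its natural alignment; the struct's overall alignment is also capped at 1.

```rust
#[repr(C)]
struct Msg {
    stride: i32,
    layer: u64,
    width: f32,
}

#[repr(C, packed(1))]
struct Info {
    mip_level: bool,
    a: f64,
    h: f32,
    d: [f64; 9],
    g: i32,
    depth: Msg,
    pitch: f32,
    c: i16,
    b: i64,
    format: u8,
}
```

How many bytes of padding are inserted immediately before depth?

Msg: 0..4  stride  (4B, 4-aligned); 4..8  -- padding (4B); 8..16  layer  (8B, 8-aligned); 16..20  width  (4B, 4-aligned); 20..24  -- tail padding (4B); sizeof = 24, alignof = 8
0..1  mip_level  (1B, 1-aligned)
1..9  a  (8B, 1-aligned)
9..13  h  (4B, 1-aligned)
13..85  d  (72B, 1-aligned)
85..89  g  (4B, 1-aligned)
89..113  depth  (24B, 1-aligned)

0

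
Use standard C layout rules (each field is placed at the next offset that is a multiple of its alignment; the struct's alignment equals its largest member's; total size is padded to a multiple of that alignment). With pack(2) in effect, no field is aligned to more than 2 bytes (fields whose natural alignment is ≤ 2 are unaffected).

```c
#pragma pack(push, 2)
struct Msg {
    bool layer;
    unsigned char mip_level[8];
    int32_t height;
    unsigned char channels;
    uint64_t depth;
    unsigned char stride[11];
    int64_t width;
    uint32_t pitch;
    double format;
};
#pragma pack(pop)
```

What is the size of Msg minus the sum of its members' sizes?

3

layer at 0 (size 1, align 1) → ends 1
mip_level at 1 (size 8, align 1) → ends 9
pad 1 to align 2 for height
height at 10 (size 4, align 2) → ends 14
channels at 14 (size 1, align 1) → ends 15
pad 1 to align 2 for depth
depth at 16 (size 8, align 2) → ends 24
stride at 24 (size 11, align 1) → ends 35
pad 1 to align 2 for width
width at 36 (size 8, align 2) → ends 44
pitch at 44 (size 4, align 2) → ends 48
format at 48 (size 8, align 2) → ends 56
total 56 bytes, alignment 2
data bytes 53, size 56 → padding 3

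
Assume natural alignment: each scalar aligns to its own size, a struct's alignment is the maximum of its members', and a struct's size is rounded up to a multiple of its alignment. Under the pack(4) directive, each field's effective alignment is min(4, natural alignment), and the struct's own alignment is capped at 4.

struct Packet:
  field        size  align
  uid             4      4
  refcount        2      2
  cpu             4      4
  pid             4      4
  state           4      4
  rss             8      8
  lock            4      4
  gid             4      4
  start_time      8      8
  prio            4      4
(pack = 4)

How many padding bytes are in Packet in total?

uid at 0 (size 4, align 4) → ends 4
refcount at 4 (size 2, align 2) → ends 6
pad 2 to align 4 for cpu
cpu at 8 (size 4, align 4) → ends 12
pid at 12 (size 4, align 4) → ends 16
state at 16 (size 4, align 4) → ends 20
rss at 20 (size 8, align 4) → ends 28
lock at 28 (size 4, align 4) → ends 32
gid at 32 (size 4, align 4) → ends 36
start_time at 36 (size 8, align 4) → ends 44
prio at 44 (size 4, align 4) → ends 48
total 48 bytes, alignment 4
data bytes 46, size 48 → padding 2

2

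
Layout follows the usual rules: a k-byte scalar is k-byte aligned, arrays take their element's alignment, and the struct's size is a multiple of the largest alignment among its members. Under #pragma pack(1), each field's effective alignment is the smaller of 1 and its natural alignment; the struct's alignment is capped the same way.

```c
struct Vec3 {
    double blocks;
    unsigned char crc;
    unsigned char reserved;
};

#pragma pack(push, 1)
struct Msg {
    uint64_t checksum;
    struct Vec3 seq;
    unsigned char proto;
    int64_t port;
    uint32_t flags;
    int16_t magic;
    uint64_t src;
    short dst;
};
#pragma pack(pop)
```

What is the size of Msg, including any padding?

Vec3: blocks at 0 (size 8, align 8) → ends 8; crc at 8 (size 1, align 1) → ends 9; reserved at 9 (size 1, align 1) → ends 10; tail pad 6 to reach multiple of 8; total 16 bytes, alignment 8
checksum at 0 (size 8, align 1) → ends 8
seq at 8 (size 16, align 1) → ends 24
proto at 24 (size 1, align 1) → ends 25
port at 25 (size 8, align 1) → ends 33
flags at 33 (size 4, align 1) → ends 37
magic at 37 (size 2, align 1) → ends 39
src at 39 (size 8, align 1) → ends 47
dst at 47 (size 2, align 1) → ends 49
total 49 bytes, alignment 1

49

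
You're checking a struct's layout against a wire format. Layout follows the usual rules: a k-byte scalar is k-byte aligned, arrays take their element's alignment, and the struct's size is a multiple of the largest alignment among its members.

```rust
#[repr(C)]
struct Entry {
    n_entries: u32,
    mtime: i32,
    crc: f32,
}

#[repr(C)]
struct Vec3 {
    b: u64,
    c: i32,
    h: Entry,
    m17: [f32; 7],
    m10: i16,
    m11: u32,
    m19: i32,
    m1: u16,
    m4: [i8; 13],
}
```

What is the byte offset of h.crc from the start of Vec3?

Entry: @0: n_entries [4B, align 4] → 4; @4: mtime [4B, align 4] → 8; @8: crc [4B, align 4] → 12; size 12, align 4
@0: b [8B, align 8] → 8
@8: c [4B, align 4] → 12
@12: h [12B, align 4] → 24
within Entry: crc at 8
12 + 8 = 20

20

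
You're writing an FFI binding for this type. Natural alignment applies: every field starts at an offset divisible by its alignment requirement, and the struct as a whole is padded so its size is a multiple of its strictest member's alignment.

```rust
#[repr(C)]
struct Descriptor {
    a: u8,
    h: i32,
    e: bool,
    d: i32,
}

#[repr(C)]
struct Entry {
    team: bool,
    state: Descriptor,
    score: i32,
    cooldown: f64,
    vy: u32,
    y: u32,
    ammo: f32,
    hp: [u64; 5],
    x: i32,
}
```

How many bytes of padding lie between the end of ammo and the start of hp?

4

Descriptor: 0..1  a  (1B, 1-aligned); 1..4  -- padding (3B); 4..8  h  (4B, 4-aligned); 8..9  e  (1B, 1-aligned); 9..12  -- padding (3B); 12..16  d  (4B, 4-aligned); sizeof = 16, alignof = 4
0..1  team  (1B, 1-aligned)
1..4  -- padding (3B)
4..20  state  (16B, 4-aligned)
20..24  score  (4B, 4-aligned)
24..32  cooldown  (8B, 8-aligned)
32..36  vy  (4B, 4-aligned)
36..40  y  (4B, 4-aligned)
40..44  ammo  (4B, 4-aligned)
44..48  -- padding (4B)
48..88  hp  (40B, 8-aligned)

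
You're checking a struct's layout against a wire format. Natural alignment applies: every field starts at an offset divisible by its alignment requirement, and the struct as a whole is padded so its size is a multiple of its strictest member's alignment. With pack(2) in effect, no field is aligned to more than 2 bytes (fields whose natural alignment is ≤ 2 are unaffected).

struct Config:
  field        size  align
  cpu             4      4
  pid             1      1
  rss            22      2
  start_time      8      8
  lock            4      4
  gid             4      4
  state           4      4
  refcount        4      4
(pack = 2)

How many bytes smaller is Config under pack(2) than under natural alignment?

4

natural layout:
  cpu at 0 (size 4, align 4) → ends 4
  pid at 4 (size 1, align 1) → ends 5
  pad 1 to align 2 for rss
  rss at 6 (size 22, align 2) → ends 28
  pad 4 to align 8 for start_time
  start_time at 32 (size 8, align 8) → ends 40
  lock at 40 (size 4, align 4) → ends 44
  gid at 44 (size 4, align 4) → ends 48
  state at 48 (size 4, align 4) → ends 52
  refcount at 52 (size 4, align 4) → ends 56
  total 56 bytes, alignment 8
packed(2) layout:
  cpu at 0 (size 4, align 2) → ends 4
  pid at 4 (size 1, align 1) → ends 5
  pad 1 to align 2 for rss
  rss at 6 (size 22, align 2) → ends 28
  start_time at 28 (size 8, align 2) → ends 36
  lock at 36 (size 4, align 2) → ends 40
  gid at 40 (size 4, align 2) → ends 44
  state at 44 (size 4, align 2) → ends 48
  refcount at 48 (size 4, align 2) → ends 52
  total 52 bytes, alignment 2
56 − 52 = 4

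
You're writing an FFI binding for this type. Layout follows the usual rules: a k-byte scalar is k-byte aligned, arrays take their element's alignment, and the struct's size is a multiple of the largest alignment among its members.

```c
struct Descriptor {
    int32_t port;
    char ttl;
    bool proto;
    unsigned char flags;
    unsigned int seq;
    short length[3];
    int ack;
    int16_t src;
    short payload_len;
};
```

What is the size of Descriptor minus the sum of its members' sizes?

3

0..4  port  (4B, 4-aligned)
4..5  ttl  (1B, 1-aligned)
5..6  proto  (1B, 1-aligned)
6..7  flags  (1B, 1-aligned)
7..8  -- padding (1B)
8..12  seq  (4B, 4-aligned)
12..18  length  (6B, 2-aligned)
18..20  -- padding (2B)
20..24  ack  (4B, 4-aligned)
24..26  src  (2B, 2-aligned)
26..28  payload_len  (2B, 2-aligned)
sizeof = 28, alignof = 4
data bytes 25, size 28 → padding 3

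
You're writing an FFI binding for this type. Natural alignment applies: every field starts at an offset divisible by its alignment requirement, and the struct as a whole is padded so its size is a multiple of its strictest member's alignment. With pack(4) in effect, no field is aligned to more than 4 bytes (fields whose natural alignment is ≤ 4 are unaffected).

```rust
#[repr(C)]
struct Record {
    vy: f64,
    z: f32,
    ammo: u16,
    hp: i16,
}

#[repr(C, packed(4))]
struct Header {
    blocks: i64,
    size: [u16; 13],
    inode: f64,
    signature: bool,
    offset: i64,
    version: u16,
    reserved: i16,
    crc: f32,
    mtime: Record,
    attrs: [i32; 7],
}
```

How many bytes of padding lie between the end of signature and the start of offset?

3

Record: @0: vy [8B, align 8] → 8; @8: z [4B, align 4] → 12; @12: ammo [2B, align 2] → 14; @14: hp [2B, align 2] → 16; size 16, align 8
@0: blocks [8B, align 4] → 8
@8: size [26B, align 2] → 34
+2 pad (align 4)
@36: inode [8B, align 4] → 44
@44: signature [1B, align 1] → 45
+3 pad (align 4)
@48: offset [8B, align 4] → 56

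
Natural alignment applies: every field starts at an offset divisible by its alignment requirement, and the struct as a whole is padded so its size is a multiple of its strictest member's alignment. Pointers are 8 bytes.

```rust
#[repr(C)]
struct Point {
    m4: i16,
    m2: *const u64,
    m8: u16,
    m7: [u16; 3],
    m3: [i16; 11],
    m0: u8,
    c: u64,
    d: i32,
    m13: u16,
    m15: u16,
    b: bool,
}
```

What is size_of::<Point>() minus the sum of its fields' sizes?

14

m4 at 0 (size 2, align 2) → ends 2
pad 6 to align 8 for m2
m2 at 8 (size 8, align 8) → ends 16
m8 at 16 (size 2, align 2) → ends 18
m7 at 18 (size 6, align 2) → ends 24
m3 at 24 (size 22, align 2) → ends 46
m0 at 46 (size 1, align 1) → ends 47
pad 1 to align 8 for c
c at 48 (size 8, align 8) → ends 56
d at 56 (size 4, align 4) → ends 60
m13 at 60 (size 2, align 2) → ends 62
m15 at 62 (size 2, align 2) → ends 64
b at 64 (size 1, align 1) → ends 65
tail pad 7 to reach multiple of 8
total 72 bytes, alignment 8
data bytes 58, size 72 → padding 14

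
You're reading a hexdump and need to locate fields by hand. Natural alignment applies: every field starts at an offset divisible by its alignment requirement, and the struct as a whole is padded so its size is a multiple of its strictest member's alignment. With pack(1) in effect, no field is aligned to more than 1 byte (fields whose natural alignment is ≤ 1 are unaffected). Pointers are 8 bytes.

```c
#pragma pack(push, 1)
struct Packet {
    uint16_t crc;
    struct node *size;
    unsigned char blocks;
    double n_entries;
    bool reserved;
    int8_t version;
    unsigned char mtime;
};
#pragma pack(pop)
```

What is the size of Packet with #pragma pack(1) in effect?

crc at 0 (size 2, align 1) → ends 2
size at 2 (size 8, align 1) → ends 10
blocks at 10 (size 1, align 1) → ends 11
n_entries at 11 (size 8, align 1) → ends 19
reserved at 19 (size 1, align 1) → ends 20
version at 20 (size 1, align 1) → ends 21
mtime at 21 (size 1, align 1) → ends 22
total 22 bytes, alignment 1

22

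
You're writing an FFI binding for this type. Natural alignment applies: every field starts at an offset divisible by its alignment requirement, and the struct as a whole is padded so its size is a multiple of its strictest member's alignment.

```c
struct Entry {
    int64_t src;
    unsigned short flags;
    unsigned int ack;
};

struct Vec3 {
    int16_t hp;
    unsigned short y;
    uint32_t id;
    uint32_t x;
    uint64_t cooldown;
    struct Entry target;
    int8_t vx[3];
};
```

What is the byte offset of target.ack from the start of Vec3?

36

Entry: src at 0 (size 8, align 8) → ends 8; flags at 8 (size 2, align 2) → ends 10; pad 2 to align 4 for ack; ack at 12 (size 4, align 4) → ends 16; total 16 bytes, alignment 8
hp at 0 (size 2, align 2) → ends 2
y at 2 (size 2, align 2) → ends 4
id at 4 (size 4, align 4) → ends 8
x at 8 (size 4, align 4) → ends 12
pad 4 to align 8 for cooldown
cooldown at 16 (size 8, align 8) → ends 24
target at 24 (size 16, align 8) → ends 40
within Entry: ack at 12
24 + 12 = 36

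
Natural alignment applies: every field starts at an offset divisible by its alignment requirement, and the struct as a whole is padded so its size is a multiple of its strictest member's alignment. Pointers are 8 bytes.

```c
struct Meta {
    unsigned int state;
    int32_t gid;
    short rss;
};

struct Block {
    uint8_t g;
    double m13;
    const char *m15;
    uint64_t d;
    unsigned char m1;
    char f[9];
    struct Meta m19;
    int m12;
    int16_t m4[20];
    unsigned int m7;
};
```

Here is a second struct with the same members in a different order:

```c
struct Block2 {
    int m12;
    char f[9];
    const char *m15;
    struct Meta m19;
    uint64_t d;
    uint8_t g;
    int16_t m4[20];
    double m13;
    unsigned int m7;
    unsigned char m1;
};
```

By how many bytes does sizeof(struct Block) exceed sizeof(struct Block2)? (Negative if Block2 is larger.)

-8

Meta: 0..4  state  (4B, 4-aligned); 4..8  gid  (4B, 4-aligned); 8..10  rss  (2B, 2-aligned); 10..12  -- tail padding (2B); sizeof = 12, alignof = 4
0..1  g  (1B, 1-aligned)
1..8  -- padding (7B)
8..16  m13  (8B, 8-aligned)
16..24  m15  (8B, 8-aligned)
24..32  d  (8B, 8-aligned)
32..33  m1  (1B, 1-aligned)
33..42  f  (9B, 1-aligned)
42..44  -- padding (2B)
44..56  m19  (12B, 4-aligned)
56..60  m12  (4B, 4-aligned)
60..100  m4  (40B, 2-aligned)
100..104  m7  (4B, 4-aligned)
sizeof = 104, alignof = 8
— Block2 —
0..4  m12  (4B, 4-aligned)
4..13  f  (9B, 1-aligned)
13..16  -- padding (3B)
16..24  m15  (8B, 8-aligned)
24..36  m19  (12B, 4-aligned)
36..40  -- padding (4B)
40..48  d  (8B, 8-aligned)
48..49  g  (1B, 1-aligned)
49..50  -- padding (1B)
50..90  m4  (40B, 2-aligned)
90..96  -- padding (6B)
96..104  m13  (8B, 8-aligned)
104..108  m7  (4B, 4-aligned)
108..109  m1  (1B, 1-aligned)
109..112  -- tail padding (3B)
sizeof = 112, alignof = 8
104 − 112 = -8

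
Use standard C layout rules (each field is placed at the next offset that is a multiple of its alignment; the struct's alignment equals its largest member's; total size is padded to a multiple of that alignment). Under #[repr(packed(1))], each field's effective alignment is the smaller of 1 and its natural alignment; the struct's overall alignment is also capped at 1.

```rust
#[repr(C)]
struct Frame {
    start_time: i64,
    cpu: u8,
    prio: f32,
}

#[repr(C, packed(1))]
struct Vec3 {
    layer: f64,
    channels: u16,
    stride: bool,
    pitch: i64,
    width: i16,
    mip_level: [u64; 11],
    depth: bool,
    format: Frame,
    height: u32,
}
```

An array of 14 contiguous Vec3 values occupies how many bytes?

Frame: start_time at 0 (size 8, align 8) → ends 8; cpu at 8 (size 1, align 1) → ends 9; pad 3 to align 4 for prio; prio at 12 (size 4, align 4) → ends 16; total 16 bytes, alignment 8
layer at 0 (size 8, align 1) → ends 8
channels at 8 (size 2, align 1) → ends 10
stride at 10 (size 1, align 1) → ends 11
pitch at 11 (size 8, align 1) → ends 19
width at 19 (size 2, align 1) → ends 21
mip_level at 21 (size 88, align 1) → ends 109
depth at 109 (size 1, align 1) → ends 110
format at 110 (size 16, align 1) → ends 126
height at 126 (size 4, align 1) → ends 130
total 130 bytes, alignment 1
array of 14: 14 × 130 = 1820

1820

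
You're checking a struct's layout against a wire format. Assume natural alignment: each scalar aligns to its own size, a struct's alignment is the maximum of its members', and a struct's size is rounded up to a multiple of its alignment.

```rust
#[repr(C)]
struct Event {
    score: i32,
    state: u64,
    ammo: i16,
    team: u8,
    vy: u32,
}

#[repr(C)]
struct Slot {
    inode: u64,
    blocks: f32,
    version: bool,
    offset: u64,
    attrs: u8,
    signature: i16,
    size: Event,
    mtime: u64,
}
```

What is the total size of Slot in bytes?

64 bytes

Event: @0: score [4B, align 4] → 4; +4 pad (align 8); @8: state [8B, align 8] → 16; @16: ammo [2B, align 2] → 18; @18: team [1B, align 1] → 19; +1 pad (align 4); @20: vy [4B, align 4] → 24; size 24, align 8
@0: inode [8B, align 8] → 8
@8: blocks [4B, align 4] → 12
@12: version [1B, align 1] → 13
+3 pad (align 8)
@16: offset [8B, align 8] → 24
@24: attrs [1B, align 1] → 25
+1 pad (align 2)
@26: signature [2B, align 2] → 28
+4 pad (align 8)
@32: size [24B, align 8] → 56
@56: mtime [8B, align 8] → 64
size 64, align 8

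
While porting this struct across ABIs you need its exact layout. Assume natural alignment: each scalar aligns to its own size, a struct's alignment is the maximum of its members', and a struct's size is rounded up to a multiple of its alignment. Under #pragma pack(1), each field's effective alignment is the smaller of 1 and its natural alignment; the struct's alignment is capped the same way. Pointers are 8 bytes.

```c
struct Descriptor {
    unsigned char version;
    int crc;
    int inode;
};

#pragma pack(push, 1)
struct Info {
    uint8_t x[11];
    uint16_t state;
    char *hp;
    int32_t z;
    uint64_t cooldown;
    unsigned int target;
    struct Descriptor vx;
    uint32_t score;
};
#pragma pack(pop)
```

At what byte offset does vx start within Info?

Descriptor: 0..1  version  (1B, 1-aligned); 1..4  -- padding (3B); 4..8  crc  (4B, 4-aligned); 8..12  inode  (4B, 4-aligned); sizeof = 12, alignof = 4
0..11  x  (11B, 1-aligned)
11..13  state  (2B, 1-aligned)
13..21  hp  (8B, 1-aligned)
21..25  z  (4B, 1-aligned)
25..33  cooldown  (8B, 1-aligned)
33..37  target  (4B, 1-aligned)
37..49  vx  (12B, 1-aligned)

37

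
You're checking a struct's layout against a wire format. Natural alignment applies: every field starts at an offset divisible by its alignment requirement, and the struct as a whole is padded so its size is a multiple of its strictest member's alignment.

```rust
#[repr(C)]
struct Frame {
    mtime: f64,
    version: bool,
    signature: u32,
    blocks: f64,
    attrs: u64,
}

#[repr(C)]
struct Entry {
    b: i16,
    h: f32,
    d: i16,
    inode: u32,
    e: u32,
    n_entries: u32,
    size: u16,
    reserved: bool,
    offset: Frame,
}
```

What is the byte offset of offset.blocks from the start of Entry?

48

Frame: mtime at 0 (size 8, align 8) → ends 8; version at 8 (size 1, align 1) → ends 9; pad 3 to align 4 for signature; signature at 12 (size 4, align 4) → ends 16; blocks at 16 (size 8, align 8) → ends 24; attrs at 24 (size 8, align 8) → ends 32; total 32 bytes, alignment 8
b at 0 (size 2, align 2) → ends 2
pad 2 to align 4 for h
h at 4 (size 4, align 4) → ends 8
d at 8 (size 2, align 2) → ends 10
pad 2 to align 4 for inode
inode at 12 (size 4, align 4) → ends 16
e at 16 (size 4, align 4) → ends 20
n_entries at 20 (size 4, align 4) → ends 24
size at 24 (size 2, align 2) → ends 26
reserved at 26 (size 1, align 1) → ends 27
pad 5 to align 8 for offset
offset at 32 (size 32, align 8) → ends 64
within Frame: blocks at 16
32 + 16 = 48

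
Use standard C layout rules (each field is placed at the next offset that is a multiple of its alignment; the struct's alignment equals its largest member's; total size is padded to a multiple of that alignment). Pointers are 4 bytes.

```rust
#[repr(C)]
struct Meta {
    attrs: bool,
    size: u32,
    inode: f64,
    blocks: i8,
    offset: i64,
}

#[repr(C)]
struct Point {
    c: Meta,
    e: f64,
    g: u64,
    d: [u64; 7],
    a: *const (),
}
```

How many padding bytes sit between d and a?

0

Meta: @0: attrs [1B, align 1] → 1; +3 pad (align 4); @4: size [4B, align 4] → 8; @8: inode [8B, align 8] → 16; @16: blocks [1B, align 1] → 17; +7 pad (align 8); @24: offset [8B, align 8] → 32; size 32, align 8
@0: c [32B, align 8] → 32
@32: e [8B, align 8] → 40
@40: g [8B, align 8] → 48
@48: d [56B, align 8] → 104
@104: a [4B, align 4] → 108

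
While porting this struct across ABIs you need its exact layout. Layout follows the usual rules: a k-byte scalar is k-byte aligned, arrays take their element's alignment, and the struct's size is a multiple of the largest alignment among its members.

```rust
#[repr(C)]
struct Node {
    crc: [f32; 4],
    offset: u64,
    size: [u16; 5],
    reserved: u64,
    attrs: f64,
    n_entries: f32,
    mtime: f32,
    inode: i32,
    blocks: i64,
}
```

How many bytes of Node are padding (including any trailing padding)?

10

0..16  crc  (16B, 4-aligned)
16..24  offset  (8B, 8-aligned)
24..34  size  (10B, 2-aligned)
34..40  -- padding (6B)
40..48  reserved  (8B, 8-aligned)
48..56  attrs  (8B, 8-aligned)
56..60  n_entries  (4B, 4-aligned)
60..64  mtime  (4B, 4-aligned)
64..68  inode  (4B, 4-aligned)
68..72  -- padding (4B)
72..80  blocks  (8B, 8-aligned)
sizeof = 80, alignof = 8
data bytes 70, size 80 → padding 10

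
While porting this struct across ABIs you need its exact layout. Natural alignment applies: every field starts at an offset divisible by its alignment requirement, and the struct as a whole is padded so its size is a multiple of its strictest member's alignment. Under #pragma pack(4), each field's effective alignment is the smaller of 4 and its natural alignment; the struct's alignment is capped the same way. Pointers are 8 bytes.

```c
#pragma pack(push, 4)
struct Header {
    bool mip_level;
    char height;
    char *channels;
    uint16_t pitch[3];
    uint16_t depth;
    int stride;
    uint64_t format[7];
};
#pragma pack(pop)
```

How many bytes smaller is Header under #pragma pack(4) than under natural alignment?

8

natural layout:
  0..1  mip_level  (1B, 1-aligned)
  1..2  height  (1B, 1-aligned)
  2..8  -- padding (6B)
  8..16  channels  (8B, 8-aligned)
  16..22  pitch  (6B, 2-aligned)
  22..24  depth  (2B, 2-aligned)
  24..28  stride  (4B, 4-aligned)
  28..32  -- padding (4B)
  32..88  format  (56B, 8-aligned)
  sizeof = 88, alignof = 8
packed(4) layout:
  0..1  mip_level  (1B, 1-aligned)
  1..2  height  (1B, 1-aligned)
  2..4  -- padding (2B)
  4..12  channels  (8B, 4-aligned)
  12..18  pitch  (6B, 2-aligned)
  18..20  depth  (2B, 2-aligned)
  20..24  stride  (4B, 4-aligned)
  24..80  format  (56B, 4-aligned)
  sizeof = 80, alignof = 4
88 − 80 = 8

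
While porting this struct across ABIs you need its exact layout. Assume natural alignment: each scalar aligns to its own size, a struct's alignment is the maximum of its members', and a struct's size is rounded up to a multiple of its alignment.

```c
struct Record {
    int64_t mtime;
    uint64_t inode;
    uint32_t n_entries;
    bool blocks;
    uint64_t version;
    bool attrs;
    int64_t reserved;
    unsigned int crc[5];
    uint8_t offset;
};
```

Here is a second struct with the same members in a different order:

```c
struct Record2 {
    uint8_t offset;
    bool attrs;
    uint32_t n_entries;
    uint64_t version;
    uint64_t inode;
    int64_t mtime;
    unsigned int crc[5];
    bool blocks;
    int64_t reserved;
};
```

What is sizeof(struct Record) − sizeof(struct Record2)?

8

mtime at 0 (size 8, align 8) → ends 8
inode at 8 (size 8, align 8) → ends 16
n_entries at 16 (size 4, align 4) → ends 20
blocks at 20 (size 1, align 1) → ends 21
pad 3 to align 8 for version
version at 24 (size 8, align 8) → ends 32
attrs at 32 (size 1, align 1) → ends 33
pad 7 to align 8 for reserved
reserved at 40 (size 8, align 8) → ends 48
crc at 48 (size 20, align 4) → ends 68
offset at 68 (size 1, align 1) → ends 69
tail pad 3 to reach multiple of 8
total 72 bytes, alignment 8
— Record2 —
offset at 0 (size 1, align 1) → ends 1
attrs at 1 (size 1, align 1) → ends 2
pad 2 to align 4 for n_entries
n_entries at 4 (size 4, align 4) → ends 8
version at 8 (size 8, align 8) → ends 16
inode at 16 (size 8, align 8) → ends 24
mtime at 24 (size 8, align 8) → ends 32
crc at 32 (size 20, align 4) → ends 52
blocks at 52 (size 1, align 1) → ends 53
pad 3 to align 8 for reserved
reserved at 56 (size 8, align 8) → ends 64
total 64 bytes, alignment 8
72 − 64 = 8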